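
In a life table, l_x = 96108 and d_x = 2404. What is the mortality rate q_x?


q_x = d_x / l_x
= 2404 / 96108
= 0.025


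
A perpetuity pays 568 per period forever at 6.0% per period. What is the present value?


PV = PMT / i
= 568 / 0.06
= 9466.6667


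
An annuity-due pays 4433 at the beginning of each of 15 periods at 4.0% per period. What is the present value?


PV_due = PMT * (1-(1+i)^(-n))/i * (1+i)
PV_immediate = 49287.8115
PV_due = 49287.8115 * 1.04
= 51259.3239


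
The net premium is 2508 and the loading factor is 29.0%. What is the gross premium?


Gross = net * (1 + loading)
= 2508 * (1 + 0.29)
= 2508 * 1.29
= 3235.32


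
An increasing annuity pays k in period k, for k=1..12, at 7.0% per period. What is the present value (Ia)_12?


(Ia)_n = sum_{k=1}^{n} k * v^k, v = 1/(1+i)
v = 0.934579
Sum computed term by term:
(Ia)_12 = 45.2933


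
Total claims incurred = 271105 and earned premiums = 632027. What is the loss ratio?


Loss ratio = claims / premiums
= 271105 / 632027
= 0.4289


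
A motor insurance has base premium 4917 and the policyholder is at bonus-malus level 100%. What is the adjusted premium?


adjusted = base * BM_level / 100
= 4917 * 100 / 100
= 4917 * 1.0
= 4917.0


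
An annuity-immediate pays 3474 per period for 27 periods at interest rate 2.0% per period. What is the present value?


PV = PMT * (1 - (1+i)^(-n)) / i
= 3474 * (1 - (1+0.02)^(-27)) / 0.02
= 3474 * (1 - 0.585862) / 0.02
= 3474 * 20.706898
= 71935.763


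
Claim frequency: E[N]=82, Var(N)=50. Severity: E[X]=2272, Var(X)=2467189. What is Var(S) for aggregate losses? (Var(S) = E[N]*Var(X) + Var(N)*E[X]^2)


Var(S) = E[N]*Var(X) + Var(N)*E[X]^2
= 82*2467189 + 50*2272^2
= 202309498 + 258099200
= 4.6041e+08


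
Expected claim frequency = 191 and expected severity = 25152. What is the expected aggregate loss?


E[S] = E[N] * E[X]
= 191 * 25152
= 4.8040e+06


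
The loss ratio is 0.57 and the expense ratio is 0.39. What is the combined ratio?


Combined ratio = loss ratio + expense ratio
= 0.57 + 0.39
= 0.96


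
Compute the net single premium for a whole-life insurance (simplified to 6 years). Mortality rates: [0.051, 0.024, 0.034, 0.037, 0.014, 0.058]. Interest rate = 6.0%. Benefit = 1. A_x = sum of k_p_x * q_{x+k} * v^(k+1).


v = 0.943396
Year 0: k_p_x=1.0, q=0.051, term=0.048113
Year 1: k_p_x=0.949, q=0.024, term=0.020271
Year 2: k_p_x=0.926224, q=0.034, term=0.026441
Year 3: k_p_x=0.894732, q=0.037, term=0.026222
Year 4: k_p_x=0.861627, q=0.014, term=0.009014
Year 5: k_p_x=0.849565, q=0.058, term=0.034737
A_x = 0.1648


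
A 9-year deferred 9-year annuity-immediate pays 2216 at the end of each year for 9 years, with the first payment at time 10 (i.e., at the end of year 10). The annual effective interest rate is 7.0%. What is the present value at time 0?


PV at time 9 of the 9-year annuity-immediate:
a_n = 2216 * (1-(1+0.07)^(-9))/0.07 = 14437.7547
Discount back 9 years to time 0:
PV = 14437.7547 * (1+0.07)^(-9)
= 14437.7547 * 0.543934
= 7853.1819


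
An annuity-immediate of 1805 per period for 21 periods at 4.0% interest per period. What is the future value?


FV = PMT * ((1+i)^n - 1) / i
= 1805 * ((1.04)^21 - 1) / 0.04
= 1805 * (2.278768 - 1) / 0.04
= 57704.4091


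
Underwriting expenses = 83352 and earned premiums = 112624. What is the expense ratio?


Expense ratio = expenses / premiums
= 83352 / 112624
= 0.7401


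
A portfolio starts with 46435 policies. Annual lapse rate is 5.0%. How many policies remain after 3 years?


remaining = initial * (1 - lapse)^years
= 46435 * (1 - 0.05)^3
= 46435 * 0.857375
= 39812.2081


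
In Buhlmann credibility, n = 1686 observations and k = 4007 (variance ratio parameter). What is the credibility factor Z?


Z = n / (n + k)
= 1686 / (1686 + 4007)
= 1686 / 5693
= 0.2962


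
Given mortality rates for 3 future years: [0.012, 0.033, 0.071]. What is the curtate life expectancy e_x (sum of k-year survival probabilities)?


e_x = sum_{k=1}^{n} k_p_x
k_p_x values:
  1_p_x = 0.988
  2_p_x = 0.955396
  3_p_x = 0.887563
e_x = 2.831


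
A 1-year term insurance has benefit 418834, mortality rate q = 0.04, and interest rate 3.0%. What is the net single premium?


NSP = benefit * q * v
v = 1/(1+i) = 0.970874
NSP = 418834 * 0.04 * 0.970874
= 16265.3981


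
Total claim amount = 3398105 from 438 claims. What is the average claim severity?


severity = total / number
= 3398105 / 438
= 7758.2306


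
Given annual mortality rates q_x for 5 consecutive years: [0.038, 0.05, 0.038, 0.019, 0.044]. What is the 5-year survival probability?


p_k = 1 - q_k for each year
Survival = product of (1 - q_k)
= 0.962 * 0.95 * 0.962 * 0.981 * 0.956
= 0.8245


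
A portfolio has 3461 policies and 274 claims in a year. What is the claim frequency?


frequency = claims / policies
= 274 / 3461
= 0.0792


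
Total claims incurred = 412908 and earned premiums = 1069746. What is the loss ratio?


Loss ratio = claims / premiums
= 412908 / 1069746
= 0.386


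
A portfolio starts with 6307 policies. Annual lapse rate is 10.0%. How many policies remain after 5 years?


remaining = initial * (1 - lapse)^years
= 6307 * (1 - 0.1)^5
= 6307 * 0.59049
= 3724.2204


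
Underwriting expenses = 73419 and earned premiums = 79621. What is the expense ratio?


Expense ratio = expenses / premiums
= 73419 / 79621
= 0.9221


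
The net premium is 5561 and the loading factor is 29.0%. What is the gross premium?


Gross = net * (1 + loading)
= 5561 * (1 + 0.29)
= 5561 * 1.29
= 7173.69


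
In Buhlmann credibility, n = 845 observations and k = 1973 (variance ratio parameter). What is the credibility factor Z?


Z = n / (n + k)
= 845 / (845 + 1973)
= 845 / 2818
= 0.2999


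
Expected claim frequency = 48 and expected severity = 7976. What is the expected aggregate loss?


E[S] = E[N] * E[X]
= 48 * 7976
= 382848


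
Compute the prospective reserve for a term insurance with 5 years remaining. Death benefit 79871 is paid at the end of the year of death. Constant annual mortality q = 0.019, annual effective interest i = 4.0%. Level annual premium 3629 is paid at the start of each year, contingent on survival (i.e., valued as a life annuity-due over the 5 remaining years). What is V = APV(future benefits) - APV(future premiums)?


v = 1/(1+i) = 0.961538
APV(future benefits) per unit = sum_{k=0}^{4} k_p_x * q * v^(k+1) = 0.081553
APV(future benefits) = 79871 * 0.081553 = 6513.7487
Life annuity-due factor ä_{x:5} = sum_{k=0}^{4} k_p_x * v^k = 4.463974
APV(future premiums) = 3629 * 4.463974 = 16199.7601
V = 6513.7487 - 16199.7601
= -9686.0114


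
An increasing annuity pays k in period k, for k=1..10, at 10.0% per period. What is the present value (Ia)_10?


(Ia)_n = sum_{k=1}^{n} k * v^k, v = 1/(1+i)
v = 0.909091
Sum computed term by term:
(Ia)_10 = 29.0359


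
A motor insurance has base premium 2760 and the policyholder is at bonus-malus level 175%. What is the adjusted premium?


adjusted = base * BM_level / 100
= 2760 * 175 / 100
= 2760 * 1.75
= 4830.0


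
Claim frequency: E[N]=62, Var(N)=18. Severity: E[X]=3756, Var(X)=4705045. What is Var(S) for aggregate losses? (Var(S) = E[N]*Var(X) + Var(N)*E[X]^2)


Var(S) = E[N]*Var(X) + Var(N)*E[X]^2
= 62*4705045 + 18*3756^2
= 291712790 + 253935648
= 5.4565e+08


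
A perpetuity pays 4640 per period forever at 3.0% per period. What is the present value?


PV = PMT / i
= 4640 / 0.03
= 154666.6667


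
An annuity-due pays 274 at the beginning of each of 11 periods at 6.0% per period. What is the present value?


PV_due = PMT * (1-(1+i)^(-n))/i * (1+i)
PV_immediate = 2161.0036
PV_due = 2161.0036 * 1.06
= 2290.6639


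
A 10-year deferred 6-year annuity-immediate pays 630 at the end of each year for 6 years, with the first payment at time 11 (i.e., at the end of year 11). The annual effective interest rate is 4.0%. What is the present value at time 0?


PV at time 10 of the 6-year annuity-immediate:
a_n = 630 * (1-(1+0.04)^(-6))/0.04 = 3302.5462
Discount back 10 years to time 0:
PV = 3302.5462 * (1+0.04)^(-10)
= 3302.5462 * 0.675564
= 2231.0819


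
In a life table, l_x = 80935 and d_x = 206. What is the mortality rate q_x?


q_x = d_x / l_x
= 206 / 80935
= 0.0025


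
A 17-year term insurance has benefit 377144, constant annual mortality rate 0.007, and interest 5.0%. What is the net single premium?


NSP = benefit * sum_{k=0}^{n-1} k_p_x * q * v^(k+1)
With constant q=0.007, v=0.952381
Sum = 0.075258
NSP = 377144 * 0.075258
= 28383.0711


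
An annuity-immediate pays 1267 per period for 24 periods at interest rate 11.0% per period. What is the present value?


PV = PMT * (1 - (1+i)^(-n)) / i
= 1267 * (1 - (1+0.11)^(-24)) / 0.11
= 1267 * (1 - 0.081705) / 0.11
= 1267 * 8.348137
= 10577.089


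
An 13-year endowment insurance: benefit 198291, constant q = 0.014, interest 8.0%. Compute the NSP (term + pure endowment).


Term component = 20492.1645
Pure endowment = 13_p_x * v^13 * benefit = 0.83253 * 0.367698 * 198291 = 60700.7526
NSP = 81192.9171


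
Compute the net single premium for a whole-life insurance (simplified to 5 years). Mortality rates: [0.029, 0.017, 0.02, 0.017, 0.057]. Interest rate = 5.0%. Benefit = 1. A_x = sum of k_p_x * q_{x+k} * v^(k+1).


v = 0.952381
Year 0: k_p_x=1.0, q=0.029, term=0.027619
Year 1: k_p_x=0.971, q=0.017, term=0.014972
Year 2: k_p_x=0.954493, q=0.02, term=0.016491
Year 3: k_p_x=0.935403, q=0.017, term=0.013082
Year 4: k_p_x=0.919501, q=0.057, term=0.041066
A_x = 0.1132


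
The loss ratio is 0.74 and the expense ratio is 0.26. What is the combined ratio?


Combined ratio = loss ratio + expense ratio
= 0.74 + 0.26
= 1.0


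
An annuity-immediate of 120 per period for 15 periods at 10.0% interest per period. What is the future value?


FV = PMT * ((1+i)^n - 1) / i
= 120 * ((1.1)^15 - 1) / 0.1
= 120 * (4.177248 - 1) / 0.1
= 3812.6978


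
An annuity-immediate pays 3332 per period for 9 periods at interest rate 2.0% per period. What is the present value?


PV = PMT * (1 - (1+i)^(-n)) / i
= 3332 * (1 - (1+0.02)^(-9)) / 0.02
= 3332 * (1 - 0.836755) / 0.02
= 3332 * 8.162237
= 27196.5727


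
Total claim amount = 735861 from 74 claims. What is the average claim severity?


severity = total / number
= 735861 / 74
= 9944.0676


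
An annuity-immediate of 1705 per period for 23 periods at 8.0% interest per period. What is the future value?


FV = PMT * ((1+i)^n - 1) / i
= 1705 * ((1.08)^23 - 1) / 0.08
= 1705 * (5.871464 - 1) / 0.08
= 103823.0689


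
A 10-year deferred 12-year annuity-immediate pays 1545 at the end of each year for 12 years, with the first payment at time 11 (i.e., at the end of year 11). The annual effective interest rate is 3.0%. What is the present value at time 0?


PV at time 10 of the 12-year annuity-immediate:
a_n = 1545 * (1-(1+0.03)^(-12))/0.03 = 15378.9362
Discount back 10 years to time 0:
PV = 15378.9362 * (1+0.03)^(-10)
= 15378.9362 * 0.744094
= 11443.3728


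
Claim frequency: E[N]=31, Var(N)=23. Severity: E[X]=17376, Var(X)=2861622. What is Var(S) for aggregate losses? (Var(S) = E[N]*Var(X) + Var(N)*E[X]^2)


Var(S) = E[N]*Var(X) + Var(N)*E[X]^2
= 31*2861622 + 23*17376^2
= 88710282 + 6944283648
= 7.0330e+09


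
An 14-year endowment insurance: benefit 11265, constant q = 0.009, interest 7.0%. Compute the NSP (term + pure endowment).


Term component = 844.8188
Pure endowment = 14_p_x * v^14 * benefit = 0.881112 * 0.387817 * 11265 = 3849.3684
NSP = 4694.1871


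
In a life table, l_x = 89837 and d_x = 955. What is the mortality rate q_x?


q_x = d_x / l_x
= 955 / 89837
= 0.0106


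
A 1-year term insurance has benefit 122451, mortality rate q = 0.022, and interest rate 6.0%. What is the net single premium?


NSP = benefit * q * v
v = 1/(1+i) = 0.943396
NSP = 122451 * 0.022 * 0.943396
= 2541.4358


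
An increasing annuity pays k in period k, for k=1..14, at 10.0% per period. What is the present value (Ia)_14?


(Ia)_n = sum_{k=1}^{n} k * v^k, v = 1/(1+i)
v = 0.909091
Sum computed term by term:
(Ia)_14 = 44.1672


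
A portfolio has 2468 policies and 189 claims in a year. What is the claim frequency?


frequency = claims / policies
= 189 / 2468
= 0.0766


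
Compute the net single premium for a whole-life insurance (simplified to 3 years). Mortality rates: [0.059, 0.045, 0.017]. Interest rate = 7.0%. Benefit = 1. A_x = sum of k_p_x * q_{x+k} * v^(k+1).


v = 0.934579
Year 0: k_p_x=1.0, q=0.059, term=0.05514
Year 1: k_p_x=0.941, q=0.045, term=0.036986
Year 2: k_p_x=0.898655, q=0.017, term=0.012471
A_x = 0.1046


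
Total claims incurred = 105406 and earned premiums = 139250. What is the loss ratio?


Loss ratio = claims / premiums
= 105406 / 139250
= 0.757


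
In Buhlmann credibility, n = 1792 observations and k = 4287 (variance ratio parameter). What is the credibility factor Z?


Z = n / (n + k)
= 1792 / (1792 + 4287)
= 1792 / 6079
= 0.2948


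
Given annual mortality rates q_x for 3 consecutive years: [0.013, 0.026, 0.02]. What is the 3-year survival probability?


p_k = 1 - q_k for each year
Survival = product of (1 - q_k)
= 0.987 * 0.974 * 0.98
= 0.9421


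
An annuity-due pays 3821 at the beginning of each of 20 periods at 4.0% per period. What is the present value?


PV_due = PMT * (1-(1+i)^(-n))/i * (1+i)
PV_immediate = 51928.637
PV_due = 51928.637 * 1.04
= 54005.7824


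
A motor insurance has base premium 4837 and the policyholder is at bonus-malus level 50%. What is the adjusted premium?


adjusted = base * BM_level / 100
= 4837 * 50 / 100
= 4837 * 0.5
= 2418.5


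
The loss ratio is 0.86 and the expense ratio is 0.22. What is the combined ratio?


Combined ratio = loss ratio + expense ratio
= 0.86 + 0.22
= 1.08


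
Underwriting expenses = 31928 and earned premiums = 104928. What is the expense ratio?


Expense ratio = expenses / premiums
= 31928 / 104928
= 0.3043


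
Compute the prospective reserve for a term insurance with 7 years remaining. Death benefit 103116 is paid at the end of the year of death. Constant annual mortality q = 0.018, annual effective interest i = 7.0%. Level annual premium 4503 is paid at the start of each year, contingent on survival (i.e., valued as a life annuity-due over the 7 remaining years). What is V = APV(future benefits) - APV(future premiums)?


v = 1/(1+i) = 0.934579
APV(future benefits) per unit = sum_{k=0}^{6} k_p_x * q * v^(k+1) = 0.092374
APV(future benefits) = 103116 * 0.092374 = 9525.1987
Life annuity-due factor ä_{x:7} = sum_{k=0}^{6} k_p_x * v^k = 5.491099
APV(future premiums) = 4503 * 5.491099 = 24726.418
V = 9525.1987 - 24726.418
= -15201.2193


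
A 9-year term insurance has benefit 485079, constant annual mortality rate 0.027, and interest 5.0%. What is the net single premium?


NSP = benefit * sum_{k=0}^{n-1} k_p_x * q * v^(k+1)
With constant q=0.027, v=0.952381
Sum = 0.17397
NSP = 485079 * 0.17397
= 84389.3682


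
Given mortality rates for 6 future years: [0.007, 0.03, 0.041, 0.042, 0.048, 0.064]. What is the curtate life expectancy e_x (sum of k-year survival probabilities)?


e_x = sum_{k=1}^{n} k_p_x
k_p_x values:
  1_p_x = 0.993
  2_p_x = 0.96321
  3_p_x = 0.923718
  4_p_x = 0.884922
  5_p_x = 0.842446
  6_p_x = 0.788529
e_x = 5.3958


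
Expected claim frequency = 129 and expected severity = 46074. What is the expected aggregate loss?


E[S] = E[N] * E[X]
= 129 * 46074
= 5.9435e+06


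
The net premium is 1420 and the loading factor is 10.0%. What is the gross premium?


Gross = net * (1 + loading)
= 1420 * (1 + 0.1)
= 1420 * 1.1
= 1562.0


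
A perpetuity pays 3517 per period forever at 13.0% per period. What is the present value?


PV = PMT / i
= 3517 / 0.13
= 27053.8462


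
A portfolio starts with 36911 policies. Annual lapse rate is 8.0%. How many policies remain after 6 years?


remaining = initial * (1 - lapse)^years
= 36911 * (1 - 0.08)^6
= 36911 * 0.606355
= 22381.1695


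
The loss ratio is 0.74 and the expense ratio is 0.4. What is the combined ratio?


Combined ratio = loss ratio + expense ratio
= 0.74 + 0.4
= 1.14


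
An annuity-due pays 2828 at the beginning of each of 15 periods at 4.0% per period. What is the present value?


PV_due = PMT * (1-(1+i)^(-n))/i * (1+i)
PV_immediate = 31442.7997
PV_due = 31442.7997 * 1.04
= 32700.5116


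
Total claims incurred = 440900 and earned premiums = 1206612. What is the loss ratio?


Loss ratio = claims / premiums
= 440900 / 1206612
= 0.3654


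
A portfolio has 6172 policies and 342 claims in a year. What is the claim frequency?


frequency = claims / policies
= 342 / 6172
= 0.0554


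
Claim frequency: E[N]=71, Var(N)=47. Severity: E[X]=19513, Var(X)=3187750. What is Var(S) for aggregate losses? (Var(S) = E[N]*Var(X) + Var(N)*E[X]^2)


Var(S) = E[N]*Var(X) + Var(N)*E[X]^2
= 71*3187750 + 47*19513^2
= 226330250 + 17895586943
= 1.8122e+10


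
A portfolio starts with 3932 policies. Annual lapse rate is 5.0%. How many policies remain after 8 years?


remaining = initial * (1 - lapse)^years
= 3932 * (1 - 0.05)^8
= 3932 * 0.66342
= 2608.5691


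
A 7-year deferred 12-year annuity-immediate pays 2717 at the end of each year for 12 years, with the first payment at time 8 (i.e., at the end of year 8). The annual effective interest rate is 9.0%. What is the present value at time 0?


PV at time 7 of the 12-year annuity-immediate:
a_n = 2717 * (1-(1+0.09)^(-12))/0.09 = 19455.6906
Discount back 7 years to time 0:
PV = 19455.6906 * (1+0.09)^(-7)
= 19455.6906 * 0.547034
= 10642.929


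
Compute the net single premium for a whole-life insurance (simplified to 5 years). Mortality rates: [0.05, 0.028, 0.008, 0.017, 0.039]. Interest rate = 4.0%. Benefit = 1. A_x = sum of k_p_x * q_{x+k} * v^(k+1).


v = 0.961538
Year 0: k_p_x=1.0, q=0.05, term=0.048077
Year 1: k_p_x=0.95, q=0.028, term=0.024593
Year 2: k_p_x=0.9234, q=0.008, term=0.006567
Year 3: k_p_x=0.916013, q=0.017, term=0.013311
Year 4: k_p_x=0.900441, q=0.039, term=0.028864
A_x = 0.1214


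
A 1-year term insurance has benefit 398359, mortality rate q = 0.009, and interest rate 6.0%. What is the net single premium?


NSP = benefit * q * v
v = 1/(1+i) = 0.943396
NSP = 398359 * 0.009 * 0.943396
= 3382.2934


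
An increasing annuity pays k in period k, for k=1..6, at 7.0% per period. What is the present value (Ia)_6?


(Ia)_n = sum_{k=1}^{n} k * v^k, v = 1/(1+i)
v = 0.934579
Sum computed term by term:
(Ia)_6 = 15.7449


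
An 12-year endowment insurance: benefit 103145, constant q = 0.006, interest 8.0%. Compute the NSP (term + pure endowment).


Term component = 4537.5657
Pure endowment = 12_p_x * v^12 * benefit = 0.930329 * 0.397114 * 103145 = 38106.5584
NSP = 42644.1241


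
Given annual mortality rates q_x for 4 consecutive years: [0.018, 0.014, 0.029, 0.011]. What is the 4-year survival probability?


p_k = 1 - q_k for each year
Survival = product of (1 - q_k)
= 0.982 * 0.986 * 0.971 * 0.989
= 0.9298


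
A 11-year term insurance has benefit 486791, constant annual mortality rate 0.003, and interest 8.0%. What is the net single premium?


NSP = benefit * sum_{k=0}^{n-1} k_p_x * q * v^(k+1)
With constant q=0.003, v=0.925926
Sum = 0.021147
NSP = 486791 * 0.021147
= 10294.044


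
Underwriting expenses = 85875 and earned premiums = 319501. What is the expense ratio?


Expense ratio = expenses / premiums
= 85875 / 319501
= 0.2688


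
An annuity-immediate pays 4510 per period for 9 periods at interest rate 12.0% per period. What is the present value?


PV = PMT * (1 - (1+i)^(-n)) / i
= 4510 * (1 - (1+0.12)^(-9)) / 0.12
= 4510 * (1 - 0.36061) / 0.12
= 4510 * 5.32825
= 24030.4066


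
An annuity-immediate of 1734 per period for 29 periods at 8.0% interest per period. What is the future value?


FV = PMT * ((1+i)^n - 1) / i
= 1734 * ((1.08)^29 - 1) / 0.08
= 1734 * (9.317275 - 1) / 0.08
= 180276.9334


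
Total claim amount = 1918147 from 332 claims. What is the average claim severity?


severity = total / number
= 1918147 / 332
= 5777.5512


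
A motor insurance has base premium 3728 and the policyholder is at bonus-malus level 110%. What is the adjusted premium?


adjusted = base * BM_level / 100
= 3728 * 110 / 100
= 3728 * 1.1
= 4100.8


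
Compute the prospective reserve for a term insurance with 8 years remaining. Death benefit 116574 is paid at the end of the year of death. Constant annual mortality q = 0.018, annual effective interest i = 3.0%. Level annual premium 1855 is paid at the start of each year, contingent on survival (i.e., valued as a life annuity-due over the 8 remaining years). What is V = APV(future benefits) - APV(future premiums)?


v = 1/(1+i) = 0.970874
APV(future benefits) per unit = sum_{k=0}^{7} k_p_x * q * v^(k+1) = 0.119009
APV(future benefits) = 116574 * 0.119009 = 13873.3087
Life annuity-due factor ä_{x:8} = sum_{k=0}^{7} k_p_x * v^k = 6.809937
APV(future premiums) = 1855 * 6.809937 = 12632.4325
V = 13873.3087 - 12632.4325
= 1240.8762


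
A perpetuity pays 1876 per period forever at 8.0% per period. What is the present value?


PV = PMT / i
= 1876 / 0.08
= 23450.0


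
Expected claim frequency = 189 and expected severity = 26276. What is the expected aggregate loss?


E[S] = E[N] * E[X]
= 189 * 26276
= 4.9662e+06


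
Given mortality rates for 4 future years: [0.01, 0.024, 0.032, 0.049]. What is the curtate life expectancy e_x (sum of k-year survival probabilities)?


e_x = sum_{k=1}^{n} k_p_x
k_p_x values:
  1_p_x = 0.99
  2_p_x = 0.96624
  3_p_x = 0.93532
  4_p_x = 0.88949
e_x = 3.781


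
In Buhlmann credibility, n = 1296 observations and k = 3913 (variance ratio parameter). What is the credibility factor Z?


Z = n / (n + k)
= 1296 / (1296 + 3913)
= 1296 / 5209
= 0.2488


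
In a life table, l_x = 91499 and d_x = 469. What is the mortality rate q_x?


q_x = d_x / l_x
= 469 / 91499
= 0.0051


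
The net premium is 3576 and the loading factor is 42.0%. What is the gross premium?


Gross = net * (1 + loading)
= 3576 * (1 + 0.42)
= 3576 * 1.42
= 5077.92


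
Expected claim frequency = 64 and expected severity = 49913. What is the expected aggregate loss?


E[S] = E[N] * E[X]
= 64 * 49913
= 3.1944e+06


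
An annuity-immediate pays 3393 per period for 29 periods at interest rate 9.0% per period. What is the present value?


PV = PMT * (1 - (1+i)^(-n)) / i
= 3393 * (1 - (1+0.09)^(-29)) / 0.09
= 3393 * (1 - 0.082155) / 0.09
= 3393 * 10.198283
= 34602.7739


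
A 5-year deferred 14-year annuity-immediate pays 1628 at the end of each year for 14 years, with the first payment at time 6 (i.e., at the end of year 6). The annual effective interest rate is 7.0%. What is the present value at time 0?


PV at time 5 of the 14-year annuity-immediate:
a_n = 1628 * (1-(1+0.07)^(-14))/0.07 = 14237.6219
Discount back 5 years to time 0:
PV = 14237.6219 * (1+0.07)^(-5)
= 14237.6219 * 0.712986
= 10151.2276


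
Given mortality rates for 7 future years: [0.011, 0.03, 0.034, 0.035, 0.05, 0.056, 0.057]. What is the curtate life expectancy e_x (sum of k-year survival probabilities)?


e_x = sum_{k=1}^{n} k_p_x
k_p_x values:
  1_p_x = 0.989
  2_p_x = 0.95933
  3_p_x = 0.926713
  4_p_x = 0.894278
  5_p_x = 0.849564
  6_p_x = 0.801988
  7_p_x = 0.756275
e_x = 6.1771


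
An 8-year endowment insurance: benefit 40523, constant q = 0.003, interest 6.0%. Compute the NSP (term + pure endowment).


Term component = 747.7234
Pure endowment = 8_p_x * v^8 * benefit = 0.97625 * 0.627412 * 40523 = 24820.8091
NSP = 25568.5325


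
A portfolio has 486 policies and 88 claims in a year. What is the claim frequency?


frequency = claims / policies
= 88 / 486
= 0.1811


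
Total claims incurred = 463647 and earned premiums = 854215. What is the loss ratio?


Loss ratio = claims / premiums
= 463647 / 854215
= 0.5428


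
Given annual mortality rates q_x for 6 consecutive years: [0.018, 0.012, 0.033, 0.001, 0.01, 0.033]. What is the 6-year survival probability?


p_k = 1 - q_k for each year
Survival = product of (1 - q_k)
= 0.982 * 0.988 * 0.967 * 0.999 * 0.99 * 0.967
= 0.8973


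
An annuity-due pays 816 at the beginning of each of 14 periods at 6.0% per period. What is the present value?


PV_due = PMT * (1-(1+i)^(-n))/i * (1+i)
PV_immediate = 7584.7069
PV_due = 7584.7069 * 1.06
= 8039.7893


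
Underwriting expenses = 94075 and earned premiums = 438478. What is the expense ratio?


Expense ratio = expenses / premiums
= 94075 / 438478
= 0.2145


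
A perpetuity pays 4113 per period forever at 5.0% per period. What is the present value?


PV = PMT / i
= 4113 / 0.05
= 82260.0


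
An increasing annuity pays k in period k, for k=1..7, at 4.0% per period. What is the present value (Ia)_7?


(Ia)_n = sum_{k=1}^{n} k * v^k, v = 1/(1+i)
v = 0.961538
Sum computed term by term:
(Ia)_7 = 23.0678


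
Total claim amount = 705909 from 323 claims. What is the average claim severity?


severity = total / number
= 705909 / 323
= 2185.4768


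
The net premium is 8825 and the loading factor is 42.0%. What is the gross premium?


Gross = net * (1 + loading)
= 8825 * (1 + 0.42)
= 8825 * 1.42
= 12531.5


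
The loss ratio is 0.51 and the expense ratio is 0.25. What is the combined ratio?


Combined ratio = loss ratio + expense ratio
= 0.51 + 0.25
= 0.76


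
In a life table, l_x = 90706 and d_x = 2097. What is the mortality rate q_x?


q_x = d_x / l_x
= 2097 / 90706
= 0.0231


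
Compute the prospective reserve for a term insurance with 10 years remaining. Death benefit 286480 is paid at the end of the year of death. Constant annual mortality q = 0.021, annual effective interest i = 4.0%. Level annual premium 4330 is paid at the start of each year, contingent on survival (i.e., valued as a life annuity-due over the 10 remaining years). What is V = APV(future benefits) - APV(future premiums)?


v = 1/(1+i) = 0.961538
APV(future benefits) per unit = sum_{k=0}^{9} k_p_x * q * v^(k+1) = 0.156165
APV(future benefits) = 286480 * 0.156165 = 44738.0953
Life annuity-due factor ä_{x:10} = sum_{k=0}^{9} k_p_x * v^k = 7.733876
APV(future premiums) = 4330 * 7.733876 = 33487.6848
V = 44738.0953 - 33487.6848
= 11250.4105


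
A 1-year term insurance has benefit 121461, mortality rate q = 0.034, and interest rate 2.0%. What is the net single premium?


NSP = benefit * q * v
v = 1/(1+i) = 0.980392
NSP = 121461 * 0.034 * 0.980392
= 4048.7


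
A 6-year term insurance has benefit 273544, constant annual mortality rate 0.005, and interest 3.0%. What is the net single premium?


NSP = benefit * sum_{k=0}^{n-1} k_p_x * q * v^(k+1)
With constant q=0.005, v=0.970874
Sum = 0.026761
NSP = 273544 * 0.026761
= 7320.3618


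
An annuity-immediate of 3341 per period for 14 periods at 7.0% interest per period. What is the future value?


FV = PMT * ((1+i)^n - 1) / i
= 3341 * ((1.07)^14 - 1) / 0.07
= 3341 * (2.578534 - 1) / 0.07
= 75341.1799


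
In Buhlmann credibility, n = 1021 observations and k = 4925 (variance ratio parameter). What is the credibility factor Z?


Z = n / (n + k)
= 1021 / (1021 + 4925)
= 1021 / 5946
= 0.1717


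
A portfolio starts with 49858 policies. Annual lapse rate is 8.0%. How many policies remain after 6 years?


remaining = initial * (1 - lapse)^years
= 49858 * (1 - 0.08)^6
= 49858 * 0.606355
= 30231.6477


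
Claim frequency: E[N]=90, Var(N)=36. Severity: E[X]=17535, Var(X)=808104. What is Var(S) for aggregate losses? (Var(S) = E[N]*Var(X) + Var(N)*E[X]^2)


Var(S) = E[N]*Var(X) + Var(N)*E[X]^2
= 90*808104 + 36*17535^2
= 72729360 + 11069144100
= 1.1142e+10


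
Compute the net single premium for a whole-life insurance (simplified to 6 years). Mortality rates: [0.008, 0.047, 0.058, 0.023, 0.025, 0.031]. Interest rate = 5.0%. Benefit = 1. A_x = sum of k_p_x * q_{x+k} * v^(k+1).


v = 0.952381
Year 0: k_p_x=1.0, q=0.008, term=0.007619
Year 1: k_p_x=0.992, q=0.047, term=0.042289
Year 2: k_p_x=0.945376, q=0.058, term=0.047366
Year 3: k_p_x=0.890544, q=0.023, term=0.016851
Year 4: k_p_x=0.870062, q=0.025, term=0.017043
Year 5: k_p_x=0.84831, q=0.031, term=0.019624
A_x = 0.1508


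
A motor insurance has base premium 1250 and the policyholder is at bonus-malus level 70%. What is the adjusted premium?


adjusted = base * BM_level / 100
= 1250 * 70 / 100
= 1250 * 0.7
= 875.0


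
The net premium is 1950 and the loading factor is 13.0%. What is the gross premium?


Gross = net * (1 + loading)
= 1950 * (1 + 0.13)
= 1950 * 1.13
= 2203.5


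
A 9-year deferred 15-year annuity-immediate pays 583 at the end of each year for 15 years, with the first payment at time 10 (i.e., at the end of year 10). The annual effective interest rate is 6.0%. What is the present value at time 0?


PV at time 9 of the 15-year annuity-immediate:
a_n = 583 * (1-(1+0.06)^(-15))/0.06 = 5662.2412
Discount back 9 years to time 0:
PV = 5662.2412 * (1+0.06)^(-9)
= 5662.2412 * 0.591898
= 3351.4718


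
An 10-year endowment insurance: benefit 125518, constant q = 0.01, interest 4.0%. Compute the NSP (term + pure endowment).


Term component = 9766.1006
Pure endowment = 10_p_x * v^10 * benefit = 0.904382 * 0.675564 * 125518 = 76687.4971
NSP = 86453.5977


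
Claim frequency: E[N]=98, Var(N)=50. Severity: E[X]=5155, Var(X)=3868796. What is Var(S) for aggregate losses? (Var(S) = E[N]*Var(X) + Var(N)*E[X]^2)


Var(S) = E[N]*Var(X) + Var(N)*E[X]^2
= 98*3868796 + 50*5155^2
= 379142008 + 1328701250
= 1.7078e+09


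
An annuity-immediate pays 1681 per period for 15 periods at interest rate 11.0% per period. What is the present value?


PV = PMT * (1 - (1+i)^(-n)) / i
= 1681 * (1 - (1+0.11)^(-15)) / 0.11
= 1681 * (1 - 0.209004) / 0.11
= 1681 * 7.19087
= 12087.8518


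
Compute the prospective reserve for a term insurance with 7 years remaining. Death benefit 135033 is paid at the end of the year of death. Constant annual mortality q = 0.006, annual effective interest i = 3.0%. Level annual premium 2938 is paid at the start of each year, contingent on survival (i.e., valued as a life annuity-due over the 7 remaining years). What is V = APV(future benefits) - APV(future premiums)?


v = 1/(1+i) = 0.970874
APV(future benefits) per unit = sum_{k=0}^{6} k_p_x * q * v^(k+1) = 0.036742
APV(future benefits) = 135033 * 0.036742 = 4961.3317
Life annuity-due factor ä_{x:7} = sum_{k=0}^{6} k_p_x * v^k = 6.307312
APV(future premiums) = 2938 * 6.307312 = 18530.8831
V = 4961.3317 - 18530.8831
= -13569.5514


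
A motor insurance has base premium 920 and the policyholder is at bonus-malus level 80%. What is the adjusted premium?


adjusted = base * BM_level / 100
= 920 * 80 / 100
= 920 * 0.8
= 736.0


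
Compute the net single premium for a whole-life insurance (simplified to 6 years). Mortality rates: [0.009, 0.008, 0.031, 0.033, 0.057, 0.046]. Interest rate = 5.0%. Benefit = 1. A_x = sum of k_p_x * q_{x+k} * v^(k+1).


v = 0.952381
Year 0: k_p_x=1.0, q=0.009, term=0.008571
Year 1: k_p_x=0.991, q=0.008, term=0.007191
Year 2: k_p_x=0.983072, q=0.031, term=0.026326
Year 3: k_p_x=0.952597, q=0.033, term=0.025862
Year 4: k_p_x=0.921161, q=0.057, term=0.04114
Year 5: k_p_x=0.868655, q=0.046, term=0.029817
A_x = 0.1389


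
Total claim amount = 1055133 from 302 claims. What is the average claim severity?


severity = total / number
= 1055133 / 302
= 3493.8179


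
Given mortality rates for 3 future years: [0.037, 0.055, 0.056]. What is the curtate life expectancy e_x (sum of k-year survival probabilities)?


e_x = sum_{k=1}^{n} k_p_x
k_p_x values:
  1_p_x = 0.963
  2_p_x = 0.910035
  3_p_x = 0.859073
e_x = 2.7321


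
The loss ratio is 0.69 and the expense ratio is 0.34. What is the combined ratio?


Combined ratio = loss ratio + expense ratio
= 0.69 + 0.34
= 1.03


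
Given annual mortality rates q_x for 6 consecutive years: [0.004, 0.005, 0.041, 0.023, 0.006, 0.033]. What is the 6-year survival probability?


p_k = 1 - q_k for each year
Survival = product of (1 - q_k)
= 0.996 * 0.995 * 0.959 * 0.977 * 0.994 * 0.967
= 0.8925


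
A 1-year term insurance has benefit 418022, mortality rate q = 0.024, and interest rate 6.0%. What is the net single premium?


NSP = benefit * q * v
v = 1/(1+i) = 0.943396
NSP = 418022 * 0.024 * 0.943396
= 9464.6491


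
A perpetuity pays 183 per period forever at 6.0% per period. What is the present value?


PV = PMT / i
= 183 / 0.06
= 3050.0


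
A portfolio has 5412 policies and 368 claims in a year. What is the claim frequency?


frequency = claims / policies
= 368 / 5412
= 0.068


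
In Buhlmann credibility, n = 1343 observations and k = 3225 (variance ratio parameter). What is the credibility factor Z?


Z = n / (n + k)
= 1343 / (1343 + 3225)
= 1343 / 4568
= 0.294


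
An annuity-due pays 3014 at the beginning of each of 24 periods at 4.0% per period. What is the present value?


PV_due = PMT * (1-(1+i)^(-n))/i * (1+i)
PV_immediate = 45954.3469
PV_due = 45954.3469 * 1.04
= 47792.5208


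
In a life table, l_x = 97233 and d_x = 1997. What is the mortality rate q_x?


q_x = d_x / l_x
= 1997 / 97233
= 0.0205


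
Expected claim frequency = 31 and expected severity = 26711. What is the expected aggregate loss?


E[S] = E[N] * E[X]
= 31 * 26711
= 828041


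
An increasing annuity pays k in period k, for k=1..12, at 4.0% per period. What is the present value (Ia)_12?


(Ia)_n = sum_{k=1}^{n} k * v^k, v = 1/(1+i)
v = 0.961538
Sum computed term by term:
(Ia)_12 = 56.6328


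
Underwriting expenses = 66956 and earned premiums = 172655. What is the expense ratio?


Expense ratio = expenses / premiums
= 66956 / 172655
= 0.3878


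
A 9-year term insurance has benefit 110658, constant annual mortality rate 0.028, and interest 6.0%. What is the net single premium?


NSP = benefit * sum_{k=0}^{n-1} k_p_x * q * v^(k+1)
With constant q=0.028, v=0.943396
Sum = 0.172328
NSP = 110658 * 0.172328
= 19069.429


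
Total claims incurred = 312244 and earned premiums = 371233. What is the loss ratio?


Loss ratio = claims / premiums
= 312244 / 371233
= 0.8411


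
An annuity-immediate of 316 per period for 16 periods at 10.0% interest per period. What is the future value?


FV = PMT * ((1+i)^n - 1) / i
= 316 * ((1.1)^16 - 1) / 0.1
= 316 * (4.594973 - 1) / 0.1
= 11360.1146


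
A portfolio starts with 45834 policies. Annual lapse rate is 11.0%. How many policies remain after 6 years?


remaining = initial * (1 - lapse)^years
= 45834 * (1 - 0.11)^6
= 45834 * 0.496981
= 22778.6405


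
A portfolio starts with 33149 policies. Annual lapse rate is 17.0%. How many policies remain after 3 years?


remaining = initial * (1 - lapse)^years
= 33149 * (1 - 0.17)^3
= 33149 * 0.571787
= 18954.1673


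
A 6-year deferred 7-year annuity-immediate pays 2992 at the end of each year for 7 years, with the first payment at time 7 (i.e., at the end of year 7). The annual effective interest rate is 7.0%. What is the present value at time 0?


PV at time 6 of the 7-year annuity-immediate:
a_n = 2992 * (1-(1+0.07)^(-7))/0.07 = 16124.7539
Discount back 6 years to time 0:
PV = 16124.7539 * (1+0.07)^(-6)
= 16124.7539 * 0.666342
= 10744.6044


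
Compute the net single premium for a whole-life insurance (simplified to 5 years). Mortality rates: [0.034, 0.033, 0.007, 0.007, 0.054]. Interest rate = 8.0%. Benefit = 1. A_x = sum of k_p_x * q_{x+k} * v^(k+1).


v = 0.925926
Year 0: k_p_x=1.0, q=0.034, term=0.031481
Year 1: k_p_x=0.966, q=0.033, term=0.02733
Year 2: k_p_x=0.934122, q=0.007, term=0.005191
Year 3: k_p_x=0.927583, q=0.007, term=0.004773
Year 4: k_p_x=0.92109, q=0.054, term=0.033851
A_x = 0.1026


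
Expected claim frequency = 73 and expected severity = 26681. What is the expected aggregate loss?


E[S] = E[N] * E[X]
= 73 * 26681
= 1.9477e+06


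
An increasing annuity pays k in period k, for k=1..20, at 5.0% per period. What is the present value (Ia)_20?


(Ia)_n = sum_{k=1}^{n} k * v^k, v = 1/(1+i)
v = 0.952381
Sum computed term by term:
(Ia)_20 = 110.9506


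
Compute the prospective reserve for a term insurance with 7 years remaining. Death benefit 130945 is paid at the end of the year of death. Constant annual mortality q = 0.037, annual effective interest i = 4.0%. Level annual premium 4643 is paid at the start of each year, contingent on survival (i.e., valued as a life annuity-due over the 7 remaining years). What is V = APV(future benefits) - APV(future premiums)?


v = 1/(1+i) = 0.961538
APV(future benefits) per unit = sum_{k=0}^{6} k_p_x * q * v^(k+1) = 0.200065
APV(future benefits) = 130945 * 0.200065 = 26197.5748
Life annuity-due factor ä_{x:7} = sum_{k=0}^{6} k_p_x * v^k = 5.623462
APV(future premiums) = 4643 * 5.623462 = 26109.7352
V = 26197.5748 - 26109.7352
= 87.8396


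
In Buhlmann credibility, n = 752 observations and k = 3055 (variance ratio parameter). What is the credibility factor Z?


Z = n / (n + k)
= 752 / (752 + 3055)
= 752 / 3807
= 0.1975


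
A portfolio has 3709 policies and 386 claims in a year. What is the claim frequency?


frequency = claims / policies
= 386 / 3709
= 0.1041


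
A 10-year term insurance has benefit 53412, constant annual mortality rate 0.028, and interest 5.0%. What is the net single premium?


NSP = benefit * sum_{k=0}^{n-1} k_p_x * q * v^(k+1)
With constant q=0.028, v=0.952381
Sum = 0.193079
NSP = 53412 * 0.193079
= 10312.759


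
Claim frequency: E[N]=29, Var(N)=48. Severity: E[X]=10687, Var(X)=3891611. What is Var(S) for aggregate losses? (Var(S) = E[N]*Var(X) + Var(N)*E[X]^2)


Var(S) = E[N]*Var(X) + Var(N)*E[X]^2
= 29*3891611 + 48*10687^2
= 112856719 + 5482174512
= 5.5950e+09


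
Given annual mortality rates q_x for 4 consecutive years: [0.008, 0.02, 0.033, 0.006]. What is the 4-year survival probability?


p_k = 1 - q_k for each year
Survival = product of (1 - q_k)
= 0.992 * 0.98 * 0.967 * 0.994
= 0.9344


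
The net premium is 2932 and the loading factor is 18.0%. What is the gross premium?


Gross = net * (1 + loading)
= 2932 * (1 + 0.18)
= 2932 * 1.18
= 3459.76


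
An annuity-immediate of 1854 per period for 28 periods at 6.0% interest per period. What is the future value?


FV = PMT * ((1+i)^n - 1) / i
= 1854 * ((1.06)^28 - 1) / 0.06
= 1854 * (5.111687 - 1) / 0.06
= 127051.1189


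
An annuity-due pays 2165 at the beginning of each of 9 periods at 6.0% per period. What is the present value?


PV_due = PMT * (1-(1+i)^(-n))/i * (1+i)
PV_immediate = 14725.6638
PV_due = 14725.6638 * 1.06
= 15609.2036


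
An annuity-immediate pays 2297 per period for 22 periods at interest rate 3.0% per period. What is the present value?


PV = PMT * (1 - (1+i)^(-n)) / i
= 2297 * (1 - (1+0.03)^(-22)) / 0.03
= 2297 * (1 - 0.521893) / 0.03
= 2297 * 15.936917
= 36607.0975


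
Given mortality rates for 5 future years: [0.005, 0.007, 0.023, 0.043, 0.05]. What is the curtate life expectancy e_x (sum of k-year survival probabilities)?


e_x = sum_{k=1}^{n} k_p_x
k_p_x values:
  1_p_x = 0.995
  2_p_x = 0.988035
  3_p_x = 0.96531
  4_p_x = 0.923802
  5_p_x = 0.877612
e_x = 4.7498


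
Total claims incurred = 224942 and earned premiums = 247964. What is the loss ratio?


Loss ratio = claims / premiums
= 224942 / 247964
= 0.9072


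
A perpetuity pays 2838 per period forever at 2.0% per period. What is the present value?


PV = PMT / i
= 2838 / 0.02
= 141900.0


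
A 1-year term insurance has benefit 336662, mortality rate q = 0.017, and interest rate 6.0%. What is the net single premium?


NSP = benefit * q * v
v = 1/(1+i) = 0.943396
NSP = 336662 * 0.017 * 0.943396
= 5399.2962
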